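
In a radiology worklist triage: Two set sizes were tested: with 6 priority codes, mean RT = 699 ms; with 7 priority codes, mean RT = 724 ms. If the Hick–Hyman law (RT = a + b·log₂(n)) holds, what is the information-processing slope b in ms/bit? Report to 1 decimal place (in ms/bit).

Slope: b = (724 − 699) / (log₂ 7 − log₂ 6) = 25/0.2224 = 112.414 ms/bit.

112.4 ms/bit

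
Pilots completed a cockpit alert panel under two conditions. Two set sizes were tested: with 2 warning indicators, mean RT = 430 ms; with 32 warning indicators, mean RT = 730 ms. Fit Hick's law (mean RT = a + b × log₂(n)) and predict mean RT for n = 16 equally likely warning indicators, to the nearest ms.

655 ms

With log₂ n on the abscissa the relation is linear; from the two conditions:
  b = (730 − 430) / (log₂ 32 − log₂ 2) = 300 / (5 − 1) = 75 ms/bit
  a = 430 − 75 × 1 = 355 ms
Then RT(16) = 355 + 75 × log₂ 16 = 355 + 75 × 4 ≈ 655.000 ms.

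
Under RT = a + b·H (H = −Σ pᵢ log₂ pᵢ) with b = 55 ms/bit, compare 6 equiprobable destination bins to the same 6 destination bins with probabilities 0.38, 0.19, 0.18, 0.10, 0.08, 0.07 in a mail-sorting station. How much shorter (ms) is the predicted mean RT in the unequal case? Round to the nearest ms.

14 ms

Equiprobable entropy H₀ = log₂ 6 = 2.5850 bits.
Skewed entropy H = −Σ pᵢ log₂ pᵢ = 2.3232 bits.
ΔRT = b·(H₀ − H) = 55 × 0.2617 = 14.39 ms.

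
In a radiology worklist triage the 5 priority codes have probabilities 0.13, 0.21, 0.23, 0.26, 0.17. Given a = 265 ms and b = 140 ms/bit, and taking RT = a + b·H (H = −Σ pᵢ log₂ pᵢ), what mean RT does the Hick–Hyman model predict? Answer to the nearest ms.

585 ms

H = 0.13·log₂(1/0.13) + 0.21·log₂(1/0.21) + 0.23·log₂(1/0.23) + 0.26·log₂(1/0.26) + 0.17·log₂(1/0.17) = 2.2830 bits.
RT = 265 + 140 × 2.2830 = 584.62 ms.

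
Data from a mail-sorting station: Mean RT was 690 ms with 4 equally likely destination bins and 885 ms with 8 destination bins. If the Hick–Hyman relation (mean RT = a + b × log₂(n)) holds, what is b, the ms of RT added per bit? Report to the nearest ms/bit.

195 ms/bit

Slope: b = (885 − 690) / (log₂ 8 − log₂ 4) = 195/1.0000 = 195 ms/bit.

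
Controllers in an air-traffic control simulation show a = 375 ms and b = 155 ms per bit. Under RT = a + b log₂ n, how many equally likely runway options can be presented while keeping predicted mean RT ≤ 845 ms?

8

Set 375 + 155·log₂ n ≤ 845 → log₂ n ≤ (845 − 375)/155 = 3.0323.
So n ≤ 2^3.0323 = 8.181; the largest integer n is 8.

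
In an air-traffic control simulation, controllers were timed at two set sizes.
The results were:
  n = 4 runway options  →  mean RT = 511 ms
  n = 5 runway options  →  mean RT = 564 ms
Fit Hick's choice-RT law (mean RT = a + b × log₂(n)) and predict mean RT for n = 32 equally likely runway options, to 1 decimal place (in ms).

1004.9 ms

RT is linear in log₂ n, so two points fix the line:
  b = (564 − 511) / (log₂ 5 − log₂ 4) = 53 / (2.3219 − 2) = 164.633 ms/bit
  a = 511 − 164.633 × 2 = 181.734 ms
Then RT(32) = 181.734 + 164.633 × log₂ 32 = 181.734 + 164.633 × 5 ≈ 1004.899 ms.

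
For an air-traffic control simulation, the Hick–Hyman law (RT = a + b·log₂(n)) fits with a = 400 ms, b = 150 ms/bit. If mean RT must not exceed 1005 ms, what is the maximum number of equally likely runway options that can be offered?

150·log₂ n ≤ 1005 − 400 = 605, giving log₂ n ≤ 4.0333 and n ≤ 16.374. The largest whole number is 16.

16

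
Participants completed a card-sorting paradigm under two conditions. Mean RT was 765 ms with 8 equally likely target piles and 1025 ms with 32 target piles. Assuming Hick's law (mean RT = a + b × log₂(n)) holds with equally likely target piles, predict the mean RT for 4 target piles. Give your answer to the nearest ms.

635 ms

Fit slope and intercept:
  b = (1025 − 765) / (log₂ 32 − log₂ 8) = 260 / (5 − 3) = 130 ms/bit
  a = 765 − 130 × 3 = 375 ms
Then RT(4) = 375 + 130 × log₂ 4 = 375 + 130 × 2 ≈ 635.000 ms.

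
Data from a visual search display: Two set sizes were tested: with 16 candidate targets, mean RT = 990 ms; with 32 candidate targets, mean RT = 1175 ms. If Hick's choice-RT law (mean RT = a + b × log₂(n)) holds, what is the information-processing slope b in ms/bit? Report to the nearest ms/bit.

b = (RT₂ − RT₁)/(log₂ n₂ − log₂ n₁) = (1175 − 990)/(5 − 4) = 185 ms/bit.

185 ms/bit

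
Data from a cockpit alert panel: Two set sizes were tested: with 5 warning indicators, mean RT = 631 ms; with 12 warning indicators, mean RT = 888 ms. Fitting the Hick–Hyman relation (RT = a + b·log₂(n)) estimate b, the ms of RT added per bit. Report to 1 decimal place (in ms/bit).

203.5 ms/bit

b = (RT₂ − RT₁)/(log₂ n₂ − log₂ n₁) = (888 − 631)/(3.5850 − 2.3219) = 203.478 ms/bit.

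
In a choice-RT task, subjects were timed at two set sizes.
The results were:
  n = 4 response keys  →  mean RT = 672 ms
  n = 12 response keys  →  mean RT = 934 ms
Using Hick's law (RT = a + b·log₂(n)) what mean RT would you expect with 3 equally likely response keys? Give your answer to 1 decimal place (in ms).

Solve the two-equation system in a and b:
  b = (934 − 672) / (log₂ 12 − log₂ 4) = 262 / (3.5850 − 2) = 165.304 ms/bit
  a = 672 − 165.304 × 2 = 341.393 ms
Then RT(3) = 341.393 + 165.304 × log₂ 3 = 341.393 + 165.304 × 1.5850 ≈ 603.393 ms.

603.4 ms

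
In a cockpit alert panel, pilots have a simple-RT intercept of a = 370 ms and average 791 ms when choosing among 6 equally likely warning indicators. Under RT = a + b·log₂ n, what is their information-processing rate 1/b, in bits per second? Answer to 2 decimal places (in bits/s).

6.14 bits/s

Choice component = 791 − 370 = 421 ms over log₂(6) = 2.5850 bits.
b = 421 / 2.5850 = 162.865 ms/bit, so 1/b = 6.140 bits/s.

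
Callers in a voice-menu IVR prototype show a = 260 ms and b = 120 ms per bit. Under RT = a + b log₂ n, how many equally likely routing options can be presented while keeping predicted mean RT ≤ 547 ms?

5

Set 260 + 120·log₂ n ≤ 547 → log₂ n ≤ (547 − 260)/120 = 2.3917.
So n ≤ 2^2.3917 = 5.248; the largest integer n is 5.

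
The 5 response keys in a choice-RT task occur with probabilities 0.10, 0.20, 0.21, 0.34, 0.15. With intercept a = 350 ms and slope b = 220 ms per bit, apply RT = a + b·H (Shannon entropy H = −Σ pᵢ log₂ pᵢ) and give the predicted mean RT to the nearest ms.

Entropy contributions −pᵢ log₂ pᵢ: 0.3322, 0.4644, 0.4728, 0.5292, 0.4105; sum H = 2.2091 bits.
RT = a + bH = 350 + 220·2.2091 = 836.01 ms.

836 ms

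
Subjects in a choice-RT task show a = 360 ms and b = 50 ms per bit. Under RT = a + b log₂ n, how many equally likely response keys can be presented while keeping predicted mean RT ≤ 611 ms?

32

50·log₂ n ≤ 611 − 360 = 251, giving log₂ n ≤ 5.0200 and n ≤ 32.447. The largest whole number is 32.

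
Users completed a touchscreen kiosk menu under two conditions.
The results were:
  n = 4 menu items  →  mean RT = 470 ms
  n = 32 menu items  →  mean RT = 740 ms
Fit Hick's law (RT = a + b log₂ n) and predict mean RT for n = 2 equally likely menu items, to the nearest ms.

Solve the two-equation system in a and b:
  b = (740 − 470) / (log₂ 32 − log₂ 4) = 270 / (5 − 2) = 90 ms/bit
  a = 470 − 90 × 2 = 290 ms
Then RT(2) = 290 + 90 × log₂ 2 = 290 + 90 × 1 ≈ 380.000 ms.

380 ms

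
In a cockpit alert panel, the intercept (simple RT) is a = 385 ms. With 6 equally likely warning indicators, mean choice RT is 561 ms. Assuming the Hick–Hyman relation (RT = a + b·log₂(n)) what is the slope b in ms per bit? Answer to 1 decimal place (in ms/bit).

6 alternatives carry log₂ 6 = 2.5850 bits; the choice cost is 561 − 385 = 176 ms, so b = 176/2.5850 = 68.086 ms/bit.

68.1 ms/bit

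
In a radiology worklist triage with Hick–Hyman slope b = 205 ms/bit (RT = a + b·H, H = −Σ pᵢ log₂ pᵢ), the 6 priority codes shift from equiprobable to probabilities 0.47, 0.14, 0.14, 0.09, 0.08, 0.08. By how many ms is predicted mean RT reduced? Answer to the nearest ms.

79 ms

Equiprobable entropy H₀ = log₂ 6 = 2.5850 bits.
Skewed entropy H = −Σ pᵢ log₂ pᵢ = 2.2018 bits.
ΔRT = b·(H₀ − H) = 205 × 0.3831 = 78.54 ms.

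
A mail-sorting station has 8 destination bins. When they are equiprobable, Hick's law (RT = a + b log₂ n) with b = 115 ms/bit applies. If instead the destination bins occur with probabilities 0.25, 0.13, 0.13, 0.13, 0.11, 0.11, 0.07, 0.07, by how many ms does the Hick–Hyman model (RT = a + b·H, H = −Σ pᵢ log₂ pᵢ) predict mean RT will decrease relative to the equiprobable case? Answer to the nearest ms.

13 ms

The RT saving is b·ΔH. Equiprobable H₀ = log₂(8) = 3.0000 bits; with the given probabilities H = 2.8856 bits.
b·(H₀ − H) = 115 × (3.0000 − 2.8856) = 13.15 ms.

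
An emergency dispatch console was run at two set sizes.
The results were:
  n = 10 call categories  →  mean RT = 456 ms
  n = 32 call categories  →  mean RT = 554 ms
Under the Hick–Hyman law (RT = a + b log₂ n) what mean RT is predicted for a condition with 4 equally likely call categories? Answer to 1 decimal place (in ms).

378.8 ms

RT is linear in log₂ n, so two points fix the line:
  b = (554 − 456) / (log₂ 32 − log₂ 10) = 98 / (5 − 3.3219) = 58.400 ms/bit
  a = 456 − 58.400 × 3.3219 = 261.998 ms
Then RT(4) = 261.998 + 58.400 × log₂ 4 = 261.998 + 58.400 × 2 ≈ 378.799 ms.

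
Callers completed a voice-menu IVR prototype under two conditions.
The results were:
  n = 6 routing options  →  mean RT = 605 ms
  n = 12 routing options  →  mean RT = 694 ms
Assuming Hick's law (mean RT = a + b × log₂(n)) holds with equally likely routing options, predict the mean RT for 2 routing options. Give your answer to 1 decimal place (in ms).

With log₂ n on the abscissa the relation is linear; from the two conditions:
  b = (694 − 605) / (log₂ 12 − log₂ 6) = 89 / (3.5850 − 2.5850) = 89.000 ms/bit
  a = 605 − 89.000 × 2.5850 = 374.938 ms
Then RT(2) = 374.938 + 89.000 × log₂ 2 = 374.938 + 89.000 × 1 ≈ 463.938 ms.

463.9 ms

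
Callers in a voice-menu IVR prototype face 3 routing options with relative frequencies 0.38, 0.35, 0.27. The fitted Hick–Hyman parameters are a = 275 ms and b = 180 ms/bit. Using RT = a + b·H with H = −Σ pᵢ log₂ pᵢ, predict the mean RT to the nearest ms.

558 ms

Entropy contributions −pᵢ log₂ pᵢ: 0.5305, 0.5301, 0.5100; sum H = 1.5706 bits.
RT = a + bH = 275 + 180·1.5706 = 557.70 ms.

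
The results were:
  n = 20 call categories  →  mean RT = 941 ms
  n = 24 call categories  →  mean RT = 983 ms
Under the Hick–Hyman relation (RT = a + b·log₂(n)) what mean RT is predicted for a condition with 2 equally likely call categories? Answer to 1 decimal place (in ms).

RT is linear in log₂ n, so two points fix the line:
  b = (983 − 941) / (log₂ 24 − log₂ 20) = 42 / (4.5850 − 4.3219) = 159.675 ms/bit
  a = 941 − 159.675 × 4.3219 = 250.896 ms
Then RT(2) = 250.896 + 159.675 × log₂ 2 = 250.896 + 159.675 × 1 ≈ 410.571 ms.

410.6 ms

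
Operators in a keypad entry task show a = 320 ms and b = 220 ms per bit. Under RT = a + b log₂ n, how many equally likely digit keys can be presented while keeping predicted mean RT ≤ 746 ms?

220·log₂ n ≤ 746 − 320 = 426, giving log₂ n ≤ 1.9364 and n ≤ 3.827. The largest whole number is 3.

3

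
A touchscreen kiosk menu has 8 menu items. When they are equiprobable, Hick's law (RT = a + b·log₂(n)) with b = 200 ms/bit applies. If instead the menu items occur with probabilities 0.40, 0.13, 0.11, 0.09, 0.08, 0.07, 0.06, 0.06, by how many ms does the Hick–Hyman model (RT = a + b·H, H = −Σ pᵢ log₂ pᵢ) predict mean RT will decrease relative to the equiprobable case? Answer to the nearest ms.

76 ms

The RT saving is b·ΔH. Equiprobable H₀ = log₂(8) = 3.0000 bits; with the given probabilities H = 2.6215 bits.
b·(H₀ − H) = 200 × (3.0000 − 2.6215) = 75.70 ms.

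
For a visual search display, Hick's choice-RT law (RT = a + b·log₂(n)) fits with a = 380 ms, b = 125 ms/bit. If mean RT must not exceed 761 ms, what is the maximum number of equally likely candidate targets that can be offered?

8

Set 380 + 125·log₂ n ≤ 761 → log₂ n ≤ (761 − 380)/125 = 3.0480.
So n ≤ 2^3.0480 = 8.271; the largest integer n is 8.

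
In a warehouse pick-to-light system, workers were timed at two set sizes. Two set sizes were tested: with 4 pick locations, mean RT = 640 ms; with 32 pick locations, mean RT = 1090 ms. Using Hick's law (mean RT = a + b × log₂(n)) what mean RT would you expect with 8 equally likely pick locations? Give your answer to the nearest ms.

790 ms

RT is linear in log₂ n, so two points fix the line:
  b = (1090 − 640) / (log₂ 32 − log₂ 4) = 450 / (5 − 2) = 150 ms/bit
  a = 640 − 150 × 2 = 340 ms
Then RT(8) = 340 + 150 × log₂ 8 = 340 + 150 × 3 ≈ 790.000 ms.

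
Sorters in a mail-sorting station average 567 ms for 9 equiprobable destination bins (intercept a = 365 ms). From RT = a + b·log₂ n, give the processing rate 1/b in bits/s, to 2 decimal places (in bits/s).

15.69 bits/s

Choice component = 567 − 365 = 202 ms over log₂(9) = 3.1699 bits.
b = 202 / 3.1699 = 63.724 ms/bit, so 1/b = 15.693 bits/s.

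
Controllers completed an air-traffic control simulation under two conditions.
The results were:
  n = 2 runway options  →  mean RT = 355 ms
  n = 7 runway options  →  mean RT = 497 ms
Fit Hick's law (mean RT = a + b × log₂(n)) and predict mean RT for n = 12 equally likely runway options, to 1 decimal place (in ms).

With log₂ n on the abscissa the relation is linear; from the two conditions:
  b = (497 − 355) / (log₂ 7 − log₂ 2) = 142 / (2.8074 − 1) = 78.568 ms/bit
  a = 355 − 78.568 × 1 = 276.432 ms
Then RT(12) = 276.432 + 78.568 × log₂ 12 = 276.432 + 78.568 × 3.5850 ≈ 558.095 ms.

558.1 ms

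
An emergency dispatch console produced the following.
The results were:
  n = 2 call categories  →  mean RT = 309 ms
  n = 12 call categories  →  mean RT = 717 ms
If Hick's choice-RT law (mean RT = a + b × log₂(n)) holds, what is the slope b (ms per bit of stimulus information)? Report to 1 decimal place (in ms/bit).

Slope: b = (717 − 309) / (log₂ 12 − log₂ 2) = 408/2.5850 = 157.836 ms/bit.

157.8 ms/bit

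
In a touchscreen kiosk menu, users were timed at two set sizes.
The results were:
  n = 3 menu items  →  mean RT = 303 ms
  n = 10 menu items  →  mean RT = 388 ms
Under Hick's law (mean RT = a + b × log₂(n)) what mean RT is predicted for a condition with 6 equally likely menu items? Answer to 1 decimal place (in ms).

351.9 ms

RT is linear in log₂ n, so two points fix the line:
  b = (388 − 303) / (log₂ 10 − log₂ 3) = 85 / (3.3219 − 1.5850) = 48.936 ms/bit
  a = 303 − 48.936 × 1.5850 = 225.438 ms
Then RT(6) = 225.438 + 48.936 × log₂ 6 = 225.438 + 48.936 × 2.5850 ≈ 351.936 ms.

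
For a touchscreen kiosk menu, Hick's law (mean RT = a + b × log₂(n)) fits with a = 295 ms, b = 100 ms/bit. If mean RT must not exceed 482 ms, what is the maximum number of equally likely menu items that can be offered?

Information budget: (482 − 295)/100 = 1.8700 bits, so n ≤ 2^1.8700 = 3.655 → at most 3.

3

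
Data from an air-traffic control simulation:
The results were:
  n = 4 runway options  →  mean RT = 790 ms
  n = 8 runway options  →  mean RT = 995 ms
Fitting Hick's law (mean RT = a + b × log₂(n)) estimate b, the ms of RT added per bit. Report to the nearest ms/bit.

b = (RT₂ − RT₁)/(log₂ n₂ − log₂ n₁) = (995 − 790)/(3 − 2) = 205 ms/bit.

205 ms/bit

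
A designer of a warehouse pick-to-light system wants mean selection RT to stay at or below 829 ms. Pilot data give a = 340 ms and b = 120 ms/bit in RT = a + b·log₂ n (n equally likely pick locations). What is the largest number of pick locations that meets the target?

16

Information budget: (829 − 340)/120 = 4.0750 bits, so n ≤ 2^4.0750 = 16.854 → at most 16.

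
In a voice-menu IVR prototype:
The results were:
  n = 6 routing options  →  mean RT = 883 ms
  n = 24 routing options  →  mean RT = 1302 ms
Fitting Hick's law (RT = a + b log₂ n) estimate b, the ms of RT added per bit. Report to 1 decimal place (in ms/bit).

209.5 ms/bit

Slope: b = (1302 − 883) / (log₂ 24 − log₂ 6) = 419/2.0000 = 209.500 ms/bit.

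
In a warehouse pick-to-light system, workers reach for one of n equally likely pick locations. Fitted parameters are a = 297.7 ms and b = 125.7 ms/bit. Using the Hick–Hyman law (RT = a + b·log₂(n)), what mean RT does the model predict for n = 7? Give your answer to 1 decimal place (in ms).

log₂(7) = 2.8074 bits, so RT = 297.7 + 125.7 × 2.8074 ≈ 650.585 ms.

650.6 ms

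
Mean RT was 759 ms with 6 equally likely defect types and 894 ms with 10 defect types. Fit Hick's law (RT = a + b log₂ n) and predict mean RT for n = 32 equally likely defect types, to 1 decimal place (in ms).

Fit slope and intercept:
  b = (894 − 759) / (log₂ 10 − log₂ 6) = 135 / (3.3219 − 2.5850) = 183.184 ms/bit
  a = 759 − 183.184 × 2.5850 = 285.477 ms
Then RT(32) = 285.477 + 183.184 × log₂ 32 = 285.477 + 183.184 × 5 ≈ 1201.395 ms.

1201.4 ms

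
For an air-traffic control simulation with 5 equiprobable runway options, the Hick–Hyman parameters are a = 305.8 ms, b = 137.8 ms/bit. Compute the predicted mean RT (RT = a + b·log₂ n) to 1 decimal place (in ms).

log₂(5) = 2.3219 bits, so RT = 305.8 + 137.8 × 2.3219 ≈ 625.762 ms.

625.8 ms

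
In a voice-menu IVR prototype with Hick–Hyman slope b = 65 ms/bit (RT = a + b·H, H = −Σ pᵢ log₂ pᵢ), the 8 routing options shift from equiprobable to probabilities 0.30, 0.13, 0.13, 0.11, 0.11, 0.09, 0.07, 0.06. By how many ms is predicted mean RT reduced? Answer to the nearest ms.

The RT saving is b·ΔH. Equiprobable H₀ = log₂(8) = 3.0000 bits; with the given probabilities H = 2.8117 bits.
b·(H₀ − H) = 65 × (3.0000 − 2.8117) = 12.24 ms.

12 ms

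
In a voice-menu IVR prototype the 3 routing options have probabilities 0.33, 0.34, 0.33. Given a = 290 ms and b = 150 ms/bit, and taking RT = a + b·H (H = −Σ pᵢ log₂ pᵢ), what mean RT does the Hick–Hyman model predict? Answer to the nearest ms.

Entropy contributions −pᵢ log₂ pᵢ: 0.5278, 0.5292, 0.5278; sum H = 1.5848 bits.
RT = a + bH = 290 + 150·1.5848 = 527.72 ms.

528 ms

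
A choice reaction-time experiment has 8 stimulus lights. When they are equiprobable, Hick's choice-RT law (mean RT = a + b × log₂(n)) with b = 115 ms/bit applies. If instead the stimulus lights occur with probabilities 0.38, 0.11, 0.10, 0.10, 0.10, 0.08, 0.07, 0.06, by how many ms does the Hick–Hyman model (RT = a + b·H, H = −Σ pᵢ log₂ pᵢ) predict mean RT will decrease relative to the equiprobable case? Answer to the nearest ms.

37 ms

Equiprobable entropy H₀ = log₂ 8 = 3.0000 bits.
Skewed entropy H = −Σ pᵢ log₂ pᵢ = 2.6809 bits.
ΔRT = b·(H₀ − H) = 115 × 0.3191 = 36.69 ms.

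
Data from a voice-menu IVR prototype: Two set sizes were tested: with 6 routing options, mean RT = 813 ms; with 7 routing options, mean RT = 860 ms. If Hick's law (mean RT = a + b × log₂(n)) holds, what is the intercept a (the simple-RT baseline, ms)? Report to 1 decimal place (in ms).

266.7 ms

The slope on a log₂ axis is (860 − 813) / (2.8074 − 2.5850) = 211.338 ms/bit.
Intercept: a = 813 − 211.338·log₂(6) = 266.699 ms.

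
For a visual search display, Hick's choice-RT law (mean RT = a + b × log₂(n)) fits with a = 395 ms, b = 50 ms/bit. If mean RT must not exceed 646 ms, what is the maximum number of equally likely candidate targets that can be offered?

32

50·log₂ n ≤ 646 − 395 = 251, giving log₂ n ≤ 5.0200 and n ≤ 32.447. The largest whole number is 32.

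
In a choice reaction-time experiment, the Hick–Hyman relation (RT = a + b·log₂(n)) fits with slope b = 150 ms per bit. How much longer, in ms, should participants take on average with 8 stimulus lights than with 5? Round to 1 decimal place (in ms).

The intercept a cancels: ΔRT = b·(log₂ n₂ − log₂ n₁) = b·log₂(n₂/n₁).
log₂(8) − log₂(5) = 3 − 2.3219 = 0.6781.
ΔRT = 150 × 0.6781 = 101.711 ms.

101.7 ms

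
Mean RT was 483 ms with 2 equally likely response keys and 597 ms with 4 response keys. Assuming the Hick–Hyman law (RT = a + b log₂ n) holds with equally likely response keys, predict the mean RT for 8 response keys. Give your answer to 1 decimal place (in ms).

Solve the two-equation system in a and b:
  b = (597 − 483) / (log₂ 4 − log₂ 2) = 114 / (2 − 1) = 114.000 ms/bit
  a = 483 − 114.000 × 1 = 369.000 ms
Then RT(8) = 369.000 + 114.000 × log₂ 8 = 369.000 + 114.000 × 3 ≈ 711.000 ms.

711.0 ms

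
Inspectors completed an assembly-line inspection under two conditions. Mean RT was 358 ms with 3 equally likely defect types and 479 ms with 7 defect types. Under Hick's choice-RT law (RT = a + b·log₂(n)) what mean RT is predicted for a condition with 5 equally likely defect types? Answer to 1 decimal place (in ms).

430.9 ms

Fit slope and intercept:
  b = (479 − 358) / (log₂ 7 − log₂ 3) = 121 / (2.8074 − 1.5850) = 98.986 ms/bit
  a = 358 − 98.986 × 1.5850 = 201.111 ms
Then RT(5) = 201.111 + 98.986 × log₂ 5 = 201.111 + 98.986 × 2.3219 ≈ 430.949 ms.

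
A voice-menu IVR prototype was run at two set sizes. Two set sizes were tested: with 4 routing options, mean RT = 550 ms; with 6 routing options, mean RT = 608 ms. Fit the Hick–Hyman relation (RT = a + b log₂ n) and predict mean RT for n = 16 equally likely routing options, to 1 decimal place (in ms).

With log₂ n on the abscissa the relation is linear; from the two conditions:
  b = (608 − 550) / (log₂ 6 − log₂ 4) = 58 / (2.5850 − 2) = 99.152 ms/bit
  a = 550 − 99.152 × 2 = 351.697 ms
Then RT(16) = 351.697 + 99.152 × log₂ 16 = 351.697 + 99.152 × 4 ≈ 748.303 ms.

748.3 ms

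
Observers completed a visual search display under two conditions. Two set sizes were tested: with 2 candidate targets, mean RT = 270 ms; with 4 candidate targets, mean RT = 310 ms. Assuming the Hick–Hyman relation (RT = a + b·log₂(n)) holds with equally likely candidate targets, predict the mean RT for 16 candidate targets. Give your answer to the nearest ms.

390 ms

Fit slope and intercept:
  b = (310 − 270) / (log₂ 4 − log₂ 2) = 40 / (2 − 1) = 40 ms/bit
  a = 270 − 40 × 1 = 230 ms
Then RT(16) = 230 + 40 × log₂ 16 = 230 + 40 × 4 ≈ 390.000 ms.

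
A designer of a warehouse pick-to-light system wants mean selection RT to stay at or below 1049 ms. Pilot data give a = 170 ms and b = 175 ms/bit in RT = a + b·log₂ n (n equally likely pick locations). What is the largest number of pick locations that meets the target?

32

Set 170 + 175·log₂ n ≤ 1049 → log₂ n ≤ (1049 − 170)/175 = 5.0229.
So n ≤ 2^5.0229 = 32.511; the largest integer n is 32.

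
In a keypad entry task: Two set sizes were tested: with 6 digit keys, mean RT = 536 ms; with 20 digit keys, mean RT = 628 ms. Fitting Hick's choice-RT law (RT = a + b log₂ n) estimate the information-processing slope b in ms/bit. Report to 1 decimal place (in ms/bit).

53.0 ms/bit

b = (RT₂ − RT₁)/(log₂ n₂ − log₂ n₁) = (628 − 536)/(4.3219 − 2.5850) = 52.966 ms/bit.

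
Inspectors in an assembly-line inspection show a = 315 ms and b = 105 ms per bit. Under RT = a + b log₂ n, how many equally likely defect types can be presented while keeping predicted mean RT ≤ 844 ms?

32

105·log₂ n ≤ 844 − 315 = 529, giving log₂ n ≤ 5.0381 and n ≤ 32.856. The largest whole number is 32.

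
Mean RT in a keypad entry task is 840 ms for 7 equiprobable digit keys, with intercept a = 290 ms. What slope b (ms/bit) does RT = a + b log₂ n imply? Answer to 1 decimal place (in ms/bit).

b = (840 − 290) / log₂(7) = 550 / 2.8074 = 195.914 ms/bit.

195.9 ms/bit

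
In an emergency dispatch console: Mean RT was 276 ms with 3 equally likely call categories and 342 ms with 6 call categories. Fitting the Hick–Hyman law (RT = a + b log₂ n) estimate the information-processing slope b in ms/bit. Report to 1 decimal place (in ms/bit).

66.0 ms/bit

Slope: b = (342 − 276) / (log₂ 6 − log₂ 3) = 66/1.0000 = 66.000 ms/bit.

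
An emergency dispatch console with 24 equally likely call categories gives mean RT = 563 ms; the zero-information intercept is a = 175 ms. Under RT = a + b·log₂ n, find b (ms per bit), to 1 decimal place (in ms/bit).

log₂(24) = 4.5850 bits.
b = (RT − a)/log₂ n = (563 − 175) / 4.5850 = 84.624 ms/bit.

84.6 ms/bit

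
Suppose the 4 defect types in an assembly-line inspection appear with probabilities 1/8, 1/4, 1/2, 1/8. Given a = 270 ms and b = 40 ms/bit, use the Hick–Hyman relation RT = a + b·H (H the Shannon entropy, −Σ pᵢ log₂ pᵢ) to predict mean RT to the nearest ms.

Each term −pᵢ log₂ pᵢ: 0.125·3 + 0.25·2 + 0.5·1 + 0.125·3; summed, H = 1.750 bits.
Mean RT = a + bH = 270 + 40·1.750 = 340.00 ms.

340 ms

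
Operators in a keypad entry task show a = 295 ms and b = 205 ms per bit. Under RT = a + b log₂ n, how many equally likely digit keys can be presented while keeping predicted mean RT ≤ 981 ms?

Set 295 + 205·log₂ n ≤ 981 → log₂ n ≤ (981 − 295)/205 = 3.3463.
So n ≤ 2^3.3463 = 10.171; the largest integer n is 10.

10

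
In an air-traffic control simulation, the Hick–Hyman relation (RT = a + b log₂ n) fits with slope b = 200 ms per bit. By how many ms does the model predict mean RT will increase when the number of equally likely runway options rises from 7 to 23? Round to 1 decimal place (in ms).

ΔRT = (a + b log₂ n₂) − (a + b log₂ n₁) = b·(log₂ n₂ − log₂ n₁).
log₂(23) − log₂(7) = 4.5236 − 2.8074 = 1.7162.
ΔRT = 200 × 1.7162 = 343.241 ms.

343.2 ms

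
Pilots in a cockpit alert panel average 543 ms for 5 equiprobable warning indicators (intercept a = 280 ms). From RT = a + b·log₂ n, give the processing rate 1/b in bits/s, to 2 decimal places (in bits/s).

8.83 bits/s

b = (543 − 280)/log₂ 5 = 263/2.3219 = 113.268 ms per bit = 0.11327 s/bit; the reciprocal is 8.829 bits/s.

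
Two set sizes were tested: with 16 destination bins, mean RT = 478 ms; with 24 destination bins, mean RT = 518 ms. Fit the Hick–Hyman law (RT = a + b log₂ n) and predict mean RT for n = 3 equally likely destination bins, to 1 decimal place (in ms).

With log₂ n on the abscissa the relation is linear; from the two conditions:
  b = (518 − 478) / (log₂ 24 − log₂ 16) = 40 / (4.5850 − 4) = 68.380 ms/bit
  a = 478 − 68.380 × 4 = 204.478 ms
Then RT(3) = 204.478 + 68.380 × log₂ 3 = 204.478 + 68.380 × 1.5850 ≈ 312.859 ms.

312.9 ms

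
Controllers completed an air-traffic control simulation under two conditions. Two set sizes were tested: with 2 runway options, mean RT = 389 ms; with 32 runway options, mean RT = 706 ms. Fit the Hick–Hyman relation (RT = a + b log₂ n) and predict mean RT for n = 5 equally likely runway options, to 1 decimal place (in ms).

RT is linear in log₂ n, so two points fix the line:
  b = (706 − 389) / (log₂ 32 − log₂ 2) = 317 / (5 − 1) = 79.250 ms/bit
  a = 389 − 79.250 × 1 = 309.750 ms
Then RT(5) = 309.750 + 79.250 × log₂ 5 = 309.750 + 79.250 × 2.3219 ≈ 493.763 ms.

493.8 ms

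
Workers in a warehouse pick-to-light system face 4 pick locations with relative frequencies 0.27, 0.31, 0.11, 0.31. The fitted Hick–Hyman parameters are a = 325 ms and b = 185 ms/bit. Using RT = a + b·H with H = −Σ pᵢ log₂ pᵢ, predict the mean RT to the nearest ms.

Entropy contributions −pᵢ log₂ pᵢ: 0.5100, 0.5238, 0.3503, 0.5238; sum H = 1.9079 bits.
RT = a + bH = 325 + 185·1.9079 = 677.96 ms.

678 ms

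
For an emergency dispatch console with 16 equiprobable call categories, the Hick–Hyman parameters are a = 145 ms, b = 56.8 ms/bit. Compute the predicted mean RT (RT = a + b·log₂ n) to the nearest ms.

log₂(16) = 4 bits, so RT = 145 + 56.8 × 4 ≈ 372.200 ms.

372 ms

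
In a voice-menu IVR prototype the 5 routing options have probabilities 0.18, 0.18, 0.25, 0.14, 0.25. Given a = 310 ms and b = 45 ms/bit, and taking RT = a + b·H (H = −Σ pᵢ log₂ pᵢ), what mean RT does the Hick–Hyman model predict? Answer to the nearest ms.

H = 0.18·log₂(1/0.18) + 0.18·log₂(1/0.18) + 0.25·log₂(1/0.25) + 0.14·log₂(1/0.14) + 0.25·log₂(1/0.25) = 2.2877 bits.
RT = 310 + 45 × 2.2877 = 412.95 ms.

413 ms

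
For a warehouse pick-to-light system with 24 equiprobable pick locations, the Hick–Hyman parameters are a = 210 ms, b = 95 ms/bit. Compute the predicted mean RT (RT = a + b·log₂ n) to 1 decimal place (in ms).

log₂(24) = 4.5850 bits, so RT = 210 + 95 × 4.5850 ≈ 645.571 ms.

645.6 ms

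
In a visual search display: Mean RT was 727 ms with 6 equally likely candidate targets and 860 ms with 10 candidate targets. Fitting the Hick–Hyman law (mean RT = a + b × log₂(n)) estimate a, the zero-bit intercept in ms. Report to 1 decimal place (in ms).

b = (RT₂ − RT₁)/(log₂ n₂ − log₂ n₁) = (860 − 727)/(3.3219 − 2.5850) = 180.470 ms/bit.
Intercept: a = 727 − 180.470·log₂(6) = 260.492 ms.

260.5 ms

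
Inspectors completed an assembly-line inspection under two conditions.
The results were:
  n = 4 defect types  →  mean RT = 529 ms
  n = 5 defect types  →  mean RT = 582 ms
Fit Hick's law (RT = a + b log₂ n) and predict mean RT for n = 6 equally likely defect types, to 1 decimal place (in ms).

625.3 ms

With log₂ n on the abscissa the relation is linear; from the two conditions:
  b = (582 − 529) / (log₂ 5 − log₂ 4) = 53 / (2.3219 − 2) = 164.633 ms/bit
  a = 529 − 164.633 × 2 = 199.734 ms
Then RT(6) = 199.734 + 164.633 × log₂ 6 = 199.734 + 164.633 × 2.5850 ≈ 625.304 ms.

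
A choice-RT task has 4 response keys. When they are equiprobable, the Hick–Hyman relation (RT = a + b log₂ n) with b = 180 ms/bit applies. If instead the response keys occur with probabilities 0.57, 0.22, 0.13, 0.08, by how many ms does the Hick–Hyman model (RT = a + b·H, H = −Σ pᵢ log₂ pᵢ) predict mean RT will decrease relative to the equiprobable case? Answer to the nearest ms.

The RT saving is b·ΔH. Equiprobable H₀ = log₂(4) = 2.0000 bits; with the given probabilities H = 1.6170 bits.
b·(H₀ − H) = 180 × (2.0000 − 1.6170) = 68.94 ms.

69 ms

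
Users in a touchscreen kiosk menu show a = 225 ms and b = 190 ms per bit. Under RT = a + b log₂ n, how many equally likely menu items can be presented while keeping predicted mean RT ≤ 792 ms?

Information budget: (792 − 225)/190 = 2.9842 bits, so n ≤ 2^2.9842 = 7.913 → at most 7.

7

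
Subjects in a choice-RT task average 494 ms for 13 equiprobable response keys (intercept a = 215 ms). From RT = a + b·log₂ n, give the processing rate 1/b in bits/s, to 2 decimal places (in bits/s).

13.26 bits/s

Choice component = 494 − 215 = 279 ms over log₂(13) = 3.7004 bits.
b = 279 / 3.7004 = 75.396 ms/bit, so 1/b = 13.263 bits/s.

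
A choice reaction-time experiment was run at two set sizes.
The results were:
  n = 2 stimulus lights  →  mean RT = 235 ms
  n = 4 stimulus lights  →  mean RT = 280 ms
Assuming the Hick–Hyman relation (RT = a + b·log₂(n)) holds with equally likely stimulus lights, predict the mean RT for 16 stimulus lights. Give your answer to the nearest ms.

370 ms

With log₂ n on the abscissa the relation is linear; from the two conditions:
  b = (280 − 235) / (log₂ 4 − log₂ 2) = 45 / (2 − 1) = 45 ms/bit
  a = 235 − 45 × 1 = 190 ms
Then RT(16) = 190 + 45 × log₂ 16 = 190 + 45 × 4 ≈ 370.000 ms.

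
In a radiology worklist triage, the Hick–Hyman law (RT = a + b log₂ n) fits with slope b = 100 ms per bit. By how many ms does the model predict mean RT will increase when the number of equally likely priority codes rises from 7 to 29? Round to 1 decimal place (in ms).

Only the slope matters, since a is common to both: ΔRT = b·log₂(n₂/n₁).
log₂(29) − log₂(7) = 4.8580 − 2.8074 = 2.0506.
ΔRT = 100 × 2.0506 = 205.063 ms.

205.1 ms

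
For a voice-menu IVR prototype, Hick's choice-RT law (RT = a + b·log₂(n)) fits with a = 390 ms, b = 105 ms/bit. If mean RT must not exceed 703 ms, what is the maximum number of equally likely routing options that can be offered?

7

Set 390 + 105·log₂ n ≤ 703 → log₂ n ≤ (703 − 390)/105 = 2.9810.
So n ≤ 2^2.9810 = 7.895; the largest integer n is 7.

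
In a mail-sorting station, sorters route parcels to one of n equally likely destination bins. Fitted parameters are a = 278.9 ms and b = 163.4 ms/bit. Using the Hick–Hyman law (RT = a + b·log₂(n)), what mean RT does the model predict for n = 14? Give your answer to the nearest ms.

log₂(14) = 3.8074 bits, so RT = 278.9 + 163.4 × 3.8074 ≈ 901.022 ms.

901 ms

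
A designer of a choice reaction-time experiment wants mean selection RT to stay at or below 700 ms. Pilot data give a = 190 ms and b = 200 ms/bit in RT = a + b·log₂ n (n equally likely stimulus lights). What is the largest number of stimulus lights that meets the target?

5

200·log₂ n ≤ 700 − 190 = 510, giving log₂ n ≤ 2.5500 and n ≤ 5.856. The largest whole number is 5.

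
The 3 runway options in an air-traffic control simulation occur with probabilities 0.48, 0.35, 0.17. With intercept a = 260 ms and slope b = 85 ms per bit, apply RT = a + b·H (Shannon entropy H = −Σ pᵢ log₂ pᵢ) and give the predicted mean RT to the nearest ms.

Entropy contributions −pᵢ log₂ pᵢ: 0.5083, 0.5301, 0.4346; sum H = 1.4730 bits.
RT = a + bH = 260 + 85·1.4730 = 385.20 ms.

385 ms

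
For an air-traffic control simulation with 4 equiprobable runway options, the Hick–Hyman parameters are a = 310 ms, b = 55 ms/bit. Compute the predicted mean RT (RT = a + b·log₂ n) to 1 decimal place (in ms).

420.0 ms

log₂(4) = 2 bits, so RT = 310 + 55 × 2 ≈ 420.000 ms.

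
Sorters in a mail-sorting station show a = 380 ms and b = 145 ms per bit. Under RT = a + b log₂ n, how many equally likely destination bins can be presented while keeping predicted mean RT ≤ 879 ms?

145·log₂ n ≤ 879 − 380 = 499, giving log₂ n ≤ 3.4414 and n ≤ 10.863. The largest whole number is 10.

10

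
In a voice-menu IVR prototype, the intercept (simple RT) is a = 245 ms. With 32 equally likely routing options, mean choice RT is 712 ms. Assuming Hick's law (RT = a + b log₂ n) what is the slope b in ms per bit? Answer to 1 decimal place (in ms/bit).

93.4 ms/bit

32 alternatives carry log₂ 32 = 5 bits; the choice cost is 712 − 245 = 467 ms, so b = 467/5 = 93.400 ms/bit.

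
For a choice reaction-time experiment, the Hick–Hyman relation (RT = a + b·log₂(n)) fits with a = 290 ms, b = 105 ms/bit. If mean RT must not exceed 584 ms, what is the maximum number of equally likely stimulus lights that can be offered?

6

Set 290 + 105·log₂ n ≤ 584 → log₂ n ≤ (584 − 290)/105 = 2.8000.
So n ≤ 2^2.8000 = 6.964; the largest integer n is 6.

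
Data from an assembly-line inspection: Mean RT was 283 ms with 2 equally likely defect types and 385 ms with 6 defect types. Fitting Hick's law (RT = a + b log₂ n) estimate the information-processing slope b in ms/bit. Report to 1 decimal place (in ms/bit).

The slope on a log₂ axis is (385 − 283) / (2.5850 − 1) = 64.355 ms/bit.

64.4 ms/bit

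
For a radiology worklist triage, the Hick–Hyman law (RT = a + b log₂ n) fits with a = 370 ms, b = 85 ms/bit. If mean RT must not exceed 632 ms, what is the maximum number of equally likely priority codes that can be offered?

8

Set 370 + 85·log₂ n ≤ 632 → log₂ n ≤ (632 − 370)/85 = 3.0824.
So n ≤ 2^3.0824 = 8.470; the largest integer n is 8.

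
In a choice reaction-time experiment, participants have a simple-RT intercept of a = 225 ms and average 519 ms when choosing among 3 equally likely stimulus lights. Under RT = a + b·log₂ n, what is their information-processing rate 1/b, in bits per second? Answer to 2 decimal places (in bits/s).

5.39 bits/s

Choice component = 519 − 225 = 294 ms over log₂(3) = 1.5850 bits.
b = 294 / 1.5850 = 185.493 ms/bit, so 1/b = 5.391 bits/s.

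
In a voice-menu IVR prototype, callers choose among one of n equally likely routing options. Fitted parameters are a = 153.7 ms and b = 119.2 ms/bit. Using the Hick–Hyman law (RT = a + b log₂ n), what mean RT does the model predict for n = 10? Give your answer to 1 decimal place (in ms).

log₂(10) = 3.3219 bits, so RT = 153.7 + 119.2 × 3.3219 ≈ 549.674 ms.

549.7 ms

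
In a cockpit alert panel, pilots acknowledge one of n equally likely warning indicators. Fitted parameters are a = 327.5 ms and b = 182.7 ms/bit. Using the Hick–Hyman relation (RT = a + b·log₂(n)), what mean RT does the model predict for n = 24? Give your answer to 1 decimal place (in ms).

1165.2 ms

log₂(24) = 4.5850 bits, so RT = 327.5 + 182.7 × 4.5850 ≈ 1165.173 ms.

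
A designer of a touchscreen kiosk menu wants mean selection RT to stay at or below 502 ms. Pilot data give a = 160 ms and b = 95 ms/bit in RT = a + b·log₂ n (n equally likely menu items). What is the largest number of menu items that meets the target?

12

95·log₂ n ≤ 502 − 160 = 342, giving log₂ n ≤ 3.6000 and n ≤ 12.126. The largest whole number is 12.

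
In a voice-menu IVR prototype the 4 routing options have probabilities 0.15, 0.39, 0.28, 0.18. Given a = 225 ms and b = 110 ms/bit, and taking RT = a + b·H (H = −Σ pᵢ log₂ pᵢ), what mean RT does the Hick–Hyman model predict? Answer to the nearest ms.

434 ms

Entropy contributions −pᵢ log₂ pᵢ: 0.4105, 0.5298, 0.5142, 0.4453; sum H = 1.8999 bits.
RT = a + bH = 225 + 110·1.8999 = 433.99 ms.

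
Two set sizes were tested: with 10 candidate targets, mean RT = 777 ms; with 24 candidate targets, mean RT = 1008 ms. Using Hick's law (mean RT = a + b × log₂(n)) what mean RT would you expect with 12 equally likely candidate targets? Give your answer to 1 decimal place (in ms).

825.1 ms

With log₂ n on the abscissa the relation is linear; from the two conditions:
  b = (1008 − 777) / (log₂ 24 − log₂ 10) = 231 / (4.5850 − 3.3219) = 182.893 ms/bit
  a = 777 − 182.893 × 3.3219 = 169.443 ms
Then RT(12) = 169.443 + 182.893 × log₂ 12 = 169.443 + 182.893 × 3.5850 ≈ 825.107 ms.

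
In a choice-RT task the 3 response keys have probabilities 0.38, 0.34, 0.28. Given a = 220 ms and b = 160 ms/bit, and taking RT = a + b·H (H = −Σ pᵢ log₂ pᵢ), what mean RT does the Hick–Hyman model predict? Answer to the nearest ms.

Entropy contributions −pᵢ log₂ pᵢ: 0.5305, 0.5292, 0.5142; sum H = 1.5738 bits.
RT = a + bH = 220 + 160·1.5738 = 471.82 ms.

472 ms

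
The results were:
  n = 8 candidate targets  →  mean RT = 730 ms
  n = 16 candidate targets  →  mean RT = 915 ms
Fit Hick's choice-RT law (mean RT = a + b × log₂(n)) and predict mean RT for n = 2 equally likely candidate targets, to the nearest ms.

360 ms

With log₂ n on the abscissa the relation is linear; from the two conditions:
  b = (915 − 730) / (log₂ 16 − log₂ 8) = 185 / (4 − 3) = 185 ms/bit
  a = 730 − 185 × 3 = 175 ms
Then RT(2) = 175 + 185 × log₂ 2 = 175 + 185 × 1 ≈ 360.000 ms.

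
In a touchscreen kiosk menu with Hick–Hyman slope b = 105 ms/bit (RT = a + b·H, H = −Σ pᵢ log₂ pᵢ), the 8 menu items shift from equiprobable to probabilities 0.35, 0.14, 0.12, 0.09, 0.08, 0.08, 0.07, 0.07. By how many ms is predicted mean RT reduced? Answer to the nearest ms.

29 ms

The RT saving is b·ΔH. Equiprobable H₀ = log₂(8) = 3.0000 bits; with the given probabilities H = 2.7271 bits.
b·(H₀ − H) = 105 × (3.0000 − 2.7271) = 28.66 ms.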